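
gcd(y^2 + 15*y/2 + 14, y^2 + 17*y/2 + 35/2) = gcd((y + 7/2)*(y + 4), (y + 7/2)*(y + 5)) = y + 7/2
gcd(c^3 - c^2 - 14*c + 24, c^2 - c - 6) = c - 3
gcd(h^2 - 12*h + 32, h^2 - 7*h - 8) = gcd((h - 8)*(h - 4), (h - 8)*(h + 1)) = h - 8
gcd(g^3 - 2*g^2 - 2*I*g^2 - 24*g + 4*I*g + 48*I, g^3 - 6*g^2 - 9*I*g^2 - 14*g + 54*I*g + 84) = g^2 + g*(-6 - 2*I) + 12*I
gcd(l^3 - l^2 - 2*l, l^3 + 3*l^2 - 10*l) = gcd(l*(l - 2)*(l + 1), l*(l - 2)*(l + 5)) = l^2 - 2*l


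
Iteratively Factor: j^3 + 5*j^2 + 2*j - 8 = (j + 4)*(j^2 + j - 2) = (j + 2)*(j + 4)*(j - 1)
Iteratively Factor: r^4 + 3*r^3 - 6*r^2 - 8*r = (r + 1)*(r^3 + 2*r^2 - 8*r) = (r + 1)*(r + 4)*(r^2 - 2*r) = (r - 2)*(r + 1)*(r + 4)*(r)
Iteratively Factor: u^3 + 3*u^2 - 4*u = (u)*(u^2 + 3*u - 4) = u*(u + 4)*(u - 1)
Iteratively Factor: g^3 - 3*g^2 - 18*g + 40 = (g - 5)*(g^2 + 2*g - 8) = (g - 5)*(g - 2)*(g + 4)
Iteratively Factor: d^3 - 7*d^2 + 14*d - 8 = (d - 4)*(d^2 - 3*d + 2) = (d - 4)*(d - 1)*(d - 2)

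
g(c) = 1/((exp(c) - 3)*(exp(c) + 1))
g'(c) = -exp(c)/((exp(c) - 3)*(exp(c) + 1)^2) - exp(c)/((exp(c) - 3)^2*(exp(c) + 1)) = 2*(1 - exp(c))*exp(c)/(exp(4*c) - 4*exp(3*c) - 2*exp(2*c) + 12*exp(c) + 9)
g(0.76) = -0.37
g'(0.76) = -0.67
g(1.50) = 0.12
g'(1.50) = -0.47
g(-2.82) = -0.32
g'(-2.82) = 0.01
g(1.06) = -2.26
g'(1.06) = -55.84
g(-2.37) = -0.31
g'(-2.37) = 0.02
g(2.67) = 0.01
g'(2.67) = -0.01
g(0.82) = -0.42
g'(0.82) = -1.01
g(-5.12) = -0.33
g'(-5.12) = 0.00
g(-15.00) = -0.33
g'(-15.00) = 0.00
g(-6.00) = -0.33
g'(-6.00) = 0.00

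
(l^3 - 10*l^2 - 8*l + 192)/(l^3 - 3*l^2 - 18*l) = (l^2 - 4*l - 32)/(l*(l + 3))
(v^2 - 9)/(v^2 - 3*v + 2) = (v^2 - 9)/(v^2 - 3*v + 2)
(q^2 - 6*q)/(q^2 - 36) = q/(q + 6)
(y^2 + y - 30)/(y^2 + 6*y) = (y - 5)/y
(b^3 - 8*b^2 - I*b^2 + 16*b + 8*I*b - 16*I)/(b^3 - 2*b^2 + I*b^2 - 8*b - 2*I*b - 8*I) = (b^2 - b*(4 + I) + 4*I)/(b^2 + b*(2 + I) + 2*I)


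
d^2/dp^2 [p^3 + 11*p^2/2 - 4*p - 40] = 6*p + 11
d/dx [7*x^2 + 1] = 14*x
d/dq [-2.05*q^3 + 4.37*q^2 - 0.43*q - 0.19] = -6.15*q^2 + 8.74*q - 0.43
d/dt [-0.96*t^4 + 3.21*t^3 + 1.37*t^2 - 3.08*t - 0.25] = -3.84*t^3 + 9.63*t^2 + 2.74*t - 3.08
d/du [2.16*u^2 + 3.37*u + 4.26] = 4.32*u + 3.37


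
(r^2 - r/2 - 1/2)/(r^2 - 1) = (r + 1/2)/(r + 1)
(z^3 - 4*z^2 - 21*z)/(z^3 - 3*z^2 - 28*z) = (z + 3)/(z + 4)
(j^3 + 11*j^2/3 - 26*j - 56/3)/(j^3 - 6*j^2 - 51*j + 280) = (3*j^2 - 10*j - 8)/(3*(j^2 - 13*j + 40))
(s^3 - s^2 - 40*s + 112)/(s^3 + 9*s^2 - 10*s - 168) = (s - 4)/(s + 6)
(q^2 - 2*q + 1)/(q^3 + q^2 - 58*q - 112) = (q^2 - 2*q + 1)/(q^3 + q^2 - 58*q - 112)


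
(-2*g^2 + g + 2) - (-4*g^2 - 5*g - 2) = 2*g^2 + 6*g + 4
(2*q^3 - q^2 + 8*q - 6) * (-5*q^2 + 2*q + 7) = -10*q^5 + 9*q^4 - 28*q^3 + 39*q^2 + 44*q - 42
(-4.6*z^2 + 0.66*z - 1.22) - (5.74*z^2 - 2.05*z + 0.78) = -10.34*z^2 + 2.71*z - 2.0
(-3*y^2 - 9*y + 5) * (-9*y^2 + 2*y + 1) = 27*y^4 + 75*y^3 - 66*y^2 + y + 5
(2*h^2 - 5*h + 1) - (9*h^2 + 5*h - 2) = -7*h^2 - 10*h + 3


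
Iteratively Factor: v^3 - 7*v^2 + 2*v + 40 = (v + 2)*(v^2 - 9*v + 20) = (v - 5)*(v + 2)*(v - 4)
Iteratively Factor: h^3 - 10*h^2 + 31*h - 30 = (h - 2)*(h^2 - 8*h + 15) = (h - 5)*(h - 2)*(h - 3)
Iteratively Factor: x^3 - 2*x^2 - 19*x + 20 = (x - 5)*(x^2 + 3*x - 4) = (x - 5)*(x - 1)*(x + 4)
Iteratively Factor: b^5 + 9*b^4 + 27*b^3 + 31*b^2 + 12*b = (b + 4)*(b^4 + 5*b^3 + 7*b^2 + 3*b) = (b + 1)*(b + 4)*(b^3 + 4*b^2 + 3*b) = b*(b + 1)*(b + 4)*(b^2 + 4*b + 3) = b*(b + 1)^2*(b + 4)*(b + 3)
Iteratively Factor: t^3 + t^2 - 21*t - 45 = (t + 3)*(t^2 - 2*t - 15) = (t - 5)*(t + 3)*(t + 3)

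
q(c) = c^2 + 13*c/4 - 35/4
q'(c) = 2*c + 13/4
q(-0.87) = -10.82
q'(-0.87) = 1.51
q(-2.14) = -11.13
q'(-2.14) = -1.03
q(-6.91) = 16.54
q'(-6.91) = -10.57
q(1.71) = -0.27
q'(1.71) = 6.67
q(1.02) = -4.39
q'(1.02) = 5.29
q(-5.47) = 3.39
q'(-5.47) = -7.69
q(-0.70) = -10.54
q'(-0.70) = 1.85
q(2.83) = 8.46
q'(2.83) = 8.91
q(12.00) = 174.25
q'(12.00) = 27.25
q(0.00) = -8.75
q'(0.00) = 3.25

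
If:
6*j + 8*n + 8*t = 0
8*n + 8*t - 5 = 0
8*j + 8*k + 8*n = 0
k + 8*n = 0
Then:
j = -5/6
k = 20/21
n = -5/42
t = 125/168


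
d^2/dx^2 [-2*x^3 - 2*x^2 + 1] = -12*x - 4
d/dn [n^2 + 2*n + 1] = 2*n + 2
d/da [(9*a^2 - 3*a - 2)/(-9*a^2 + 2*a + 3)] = (-9*a^2 + 18*a - 5)/(81*a^4 - 36*a^3 - 50*a^2 + 12*a + 9)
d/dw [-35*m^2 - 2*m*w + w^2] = -2*m + 2*w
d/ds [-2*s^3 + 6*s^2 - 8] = 6*s*(2 - s)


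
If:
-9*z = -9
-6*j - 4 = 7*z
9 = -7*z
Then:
No Solution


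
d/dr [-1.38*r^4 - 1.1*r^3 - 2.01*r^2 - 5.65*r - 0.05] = -5.52*r^3 - 3.3*r^2 - 4.02*r - 5.65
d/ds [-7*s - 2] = -7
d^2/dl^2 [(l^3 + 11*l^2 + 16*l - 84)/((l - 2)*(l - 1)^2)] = 6*(5*l + 51)/(l^4 - 4*l^3 + 6*l^2 - 4*l + 1)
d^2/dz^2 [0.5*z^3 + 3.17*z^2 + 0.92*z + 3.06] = 3.0*z + 6.34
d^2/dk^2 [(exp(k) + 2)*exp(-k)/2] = exp(-k)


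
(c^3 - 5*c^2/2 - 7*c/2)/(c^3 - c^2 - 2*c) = (c - 7/2)/(c - 2)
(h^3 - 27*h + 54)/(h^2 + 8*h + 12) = (h^2 - 6*h + 9)/(h + 2)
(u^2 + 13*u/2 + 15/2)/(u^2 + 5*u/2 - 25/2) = (2*u + 3)/(2*u - 5)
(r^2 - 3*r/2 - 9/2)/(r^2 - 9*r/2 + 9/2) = (2*r + 3)/(2*r - 3)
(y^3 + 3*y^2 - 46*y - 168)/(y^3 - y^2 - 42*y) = (y + 4)/y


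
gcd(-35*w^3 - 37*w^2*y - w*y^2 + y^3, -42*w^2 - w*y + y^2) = -7*w + y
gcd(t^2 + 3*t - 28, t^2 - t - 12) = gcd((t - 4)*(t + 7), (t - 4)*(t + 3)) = t - 4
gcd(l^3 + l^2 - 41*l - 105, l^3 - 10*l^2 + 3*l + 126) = l^2 - 4*l - 21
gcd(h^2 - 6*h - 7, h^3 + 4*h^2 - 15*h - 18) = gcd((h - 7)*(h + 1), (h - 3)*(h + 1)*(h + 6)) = h + 1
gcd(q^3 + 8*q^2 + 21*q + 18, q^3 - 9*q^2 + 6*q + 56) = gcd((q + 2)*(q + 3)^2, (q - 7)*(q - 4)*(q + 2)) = q + 2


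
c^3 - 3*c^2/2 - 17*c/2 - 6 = (c - 4)*(c + 1)*(c + 3/2)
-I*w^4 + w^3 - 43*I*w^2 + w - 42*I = (w - 6*I)*(w - I)*(w + 7*I)*(-I*w + 1)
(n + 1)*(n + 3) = n^2 + 4*n + 3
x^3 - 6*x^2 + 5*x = x*(x - 5)*(x - 1)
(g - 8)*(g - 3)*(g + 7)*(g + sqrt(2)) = g^4 - 4*g^3 + sqrt(2)*g^3 - 53*g^2 - 4*sqrt(2)*g^2 - 53*sqrt(2)*g + 168*g + 168*sqrt(2)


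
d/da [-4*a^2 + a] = 1 - 8*a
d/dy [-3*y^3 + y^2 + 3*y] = -9*y^2 + 2*y + 3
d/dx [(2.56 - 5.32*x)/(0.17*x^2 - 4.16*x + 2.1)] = (0.9044*x^2 - 0.8704*x - 0.522399999999999)/(0.0289*x^4 - 1.4144*x^3 + 18.0196*x^2 - 17.472*x + 4.41)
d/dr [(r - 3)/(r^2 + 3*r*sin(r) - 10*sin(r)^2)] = (r^2 + 3*r*sin(r) + (3 - r)*(3*r*cos(r) + 2*r + 3*sin(r) - 10*sin(2*r)) - 10*sin(r)^2)/((r - 2*sin(r))^2*(r + 5*sin(r))^2)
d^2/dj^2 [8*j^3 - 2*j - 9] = 48*j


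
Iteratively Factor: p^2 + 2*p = (p + 2)*(p)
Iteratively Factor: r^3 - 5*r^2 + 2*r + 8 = (r - 4)*(r^2 - r - 2) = (r - 4)*(r + 1)*(r - 2)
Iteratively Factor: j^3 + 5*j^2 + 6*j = (j)*(j^2 + 5*j + 6) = j*(j + 2)*(j + 3)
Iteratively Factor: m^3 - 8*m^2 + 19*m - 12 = (m - 4)*(m^2 - 4*m + 3) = (m - 4)*(m - 3)*(m - 1)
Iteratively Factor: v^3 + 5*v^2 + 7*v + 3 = (v + 3)*(v^2 + 2*v + 1) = (v + 1)*(v + 3)*(v + 1)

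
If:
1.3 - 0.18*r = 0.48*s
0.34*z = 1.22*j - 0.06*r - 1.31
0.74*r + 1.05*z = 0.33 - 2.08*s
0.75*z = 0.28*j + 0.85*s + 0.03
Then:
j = 0.76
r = 18.23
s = -4.13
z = -4.36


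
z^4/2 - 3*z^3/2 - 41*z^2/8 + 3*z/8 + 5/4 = (z/2 + 1)*(z - 5)*(z - 1/2)*(z + 1/2)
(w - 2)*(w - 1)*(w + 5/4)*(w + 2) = w^4 + w^3/4 - 21*w^2/4 - w + 5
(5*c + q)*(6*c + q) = 30*c^2 + 11*c*q + q^2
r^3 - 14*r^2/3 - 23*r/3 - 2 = (r - 6)*(r + 1/3)*(r + 1)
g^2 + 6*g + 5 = (g + 1)*(g + 5)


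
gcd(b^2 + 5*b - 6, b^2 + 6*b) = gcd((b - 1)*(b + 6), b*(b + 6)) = b + 6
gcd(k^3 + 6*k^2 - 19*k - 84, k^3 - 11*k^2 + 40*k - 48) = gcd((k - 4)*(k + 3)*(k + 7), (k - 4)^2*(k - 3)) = k - 4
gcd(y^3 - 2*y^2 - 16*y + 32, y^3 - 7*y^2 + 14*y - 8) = y^2 - 6*y + 8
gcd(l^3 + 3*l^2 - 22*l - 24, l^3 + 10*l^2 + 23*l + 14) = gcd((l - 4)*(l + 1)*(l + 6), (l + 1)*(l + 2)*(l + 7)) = l + 1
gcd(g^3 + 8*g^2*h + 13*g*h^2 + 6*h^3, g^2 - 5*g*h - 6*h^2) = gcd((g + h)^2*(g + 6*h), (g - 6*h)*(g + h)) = g + h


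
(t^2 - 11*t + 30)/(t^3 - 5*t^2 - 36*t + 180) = 1/(t + 6)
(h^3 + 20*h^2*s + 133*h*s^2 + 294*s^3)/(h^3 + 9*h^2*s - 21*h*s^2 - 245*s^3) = (-h - 6*s)/(-h + 5*s)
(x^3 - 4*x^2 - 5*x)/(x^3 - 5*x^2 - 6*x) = (x - 5)/(x - 6)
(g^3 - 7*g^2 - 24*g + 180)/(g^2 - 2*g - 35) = (g^2 - 12*g + 36)/(g - 7)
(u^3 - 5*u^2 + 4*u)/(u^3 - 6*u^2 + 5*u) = (u - 4)/(u - 5)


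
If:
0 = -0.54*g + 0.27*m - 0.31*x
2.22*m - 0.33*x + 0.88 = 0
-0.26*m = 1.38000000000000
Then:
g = 16.31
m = -5.31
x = -33.04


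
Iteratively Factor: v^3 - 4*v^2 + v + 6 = (v - 2)*(v^2 - 2*v - 3) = (v - 3)*(v - 2)*(v + 1)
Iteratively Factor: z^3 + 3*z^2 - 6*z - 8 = (z - 2)*(z^2 + 5*z + 4) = (z - 2)*(z + 4)*(z + 1)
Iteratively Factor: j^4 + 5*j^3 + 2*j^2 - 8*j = (j - 1)*(j^3 + 6*j^2 + 8*j) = (j - 1)*(j + 4)*(j^2 + 2*j) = (j - 1)*(j + 2)*(j + 4)*(j)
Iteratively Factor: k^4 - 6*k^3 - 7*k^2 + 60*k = (k)*(k^3 - 6*k^2 - 7*k + 60) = k*(k + 3)*(k^2 - 9*k + 20) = k*(k - 5)*(k + 3)*(k - 4)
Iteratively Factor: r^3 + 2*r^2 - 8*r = (r)*(r^2 + 2*r - 8) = r*(r + 4)*(r - 2)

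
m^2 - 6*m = m*(m - 6)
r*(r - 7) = r^2 - 7*r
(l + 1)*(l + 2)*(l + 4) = l^3 + 7*l^2 + 14*l + 8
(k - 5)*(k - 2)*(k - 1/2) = k^3 - 15*k^2/2 + 27*k/2 - 5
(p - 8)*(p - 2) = p^2 - 10*p + 16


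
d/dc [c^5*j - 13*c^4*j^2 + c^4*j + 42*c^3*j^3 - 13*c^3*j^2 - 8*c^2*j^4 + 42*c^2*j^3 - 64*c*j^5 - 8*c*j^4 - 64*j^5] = j*(5*c^4 - 52*c^3*j + 4*c^3 + 126*c^2*j^2 - 39*c^2*j - 16*c*j^3 + 84*c*j^2 - 64*j^4 - 8*j^3)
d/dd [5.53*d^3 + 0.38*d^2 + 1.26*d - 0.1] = 16.59*d^2 + 0.76*d + 1.26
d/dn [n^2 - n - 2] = 2*n - 1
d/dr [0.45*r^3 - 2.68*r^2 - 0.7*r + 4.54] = 1.35*r^2 - 5.36*r - 0.7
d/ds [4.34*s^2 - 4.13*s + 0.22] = 8.68*s - 4.13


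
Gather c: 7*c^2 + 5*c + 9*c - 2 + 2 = 7*c^2 + 14*c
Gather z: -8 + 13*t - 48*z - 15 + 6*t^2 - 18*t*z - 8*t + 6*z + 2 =6*t^2 + 5*t + z*(-18*t - 42) - 21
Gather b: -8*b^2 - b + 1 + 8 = -8*b^2 - b + 9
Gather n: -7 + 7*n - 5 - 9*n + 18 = 6 - 2*n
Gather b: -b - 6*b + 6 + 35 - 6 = 35 - 7*b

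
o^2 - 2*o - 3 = (o - 3)*(o + 1)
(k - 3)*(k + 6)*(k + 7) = k^3 + 10*k^2 + 3*k - 126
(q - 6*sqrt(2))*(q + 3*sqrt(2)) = q^2 - 3*sqrt(2)*q - 36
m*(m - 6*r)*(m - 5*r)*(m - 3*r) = m^4 - 14*m^3*r + 63*m^2*r^2 - 90*m*r^3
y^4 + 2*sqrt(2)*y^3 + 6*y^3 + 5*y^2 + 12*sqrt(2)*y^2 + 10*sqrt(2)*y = y*(y + 1)*(y + 5)*(y + 2*sqrt(2))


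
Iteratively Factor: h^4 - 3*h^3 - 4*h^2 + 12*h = (h - 2)*(h^3 - h^2 - 6*h) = h*(h - 2)*(h^2 - h - 6) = h*(h - 3)*(h - 2)*(h + 2)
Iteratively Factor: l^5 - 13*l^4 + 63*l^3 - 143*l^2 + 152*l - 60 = (l - 1)*(l^4 - 12*l^3 + 51*l^2 - 92*l + 60) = (l - 2)*(l - 1)*(l^3 - 10*l^2 + 31*l - 30) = (l - 5)*(l - 2)*(l - 1)*(l^2 - 5*l + 6) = (l - 5)*(l - 2)^2*(l - 1)*(l - 3)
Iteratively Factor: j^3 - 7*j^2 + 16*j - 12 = (j - 2)*(j^2 - 5*j + 6) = (j - 2)^2*(j - 3)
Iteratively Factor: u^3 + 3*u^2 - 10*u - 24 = (u + 4)*(u^2 - u - 6) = (u + 2)*(u + 4)*(u - 3)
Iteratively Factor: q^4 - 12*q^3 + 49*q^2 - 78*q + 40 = (q - 5)*(q^3 - 7*q^2 + 14*q - 8) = (q - 5)*(q - 2)*(q^2 - 5*q + 4) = (q - 5)*(q - 4)*(q - 2)*(q - 1)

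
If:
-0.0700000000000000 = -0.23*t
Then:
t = 0.30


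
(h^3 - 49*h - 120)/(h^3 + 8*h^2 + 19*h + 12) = (h^2 - 3*h - 40)/(h^2 + 5*h + 4)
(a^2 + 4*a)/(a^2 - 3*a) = (a + 4)/(a - 3)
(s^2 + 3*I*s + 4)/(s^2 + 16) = (s - I)/(s - 4*I)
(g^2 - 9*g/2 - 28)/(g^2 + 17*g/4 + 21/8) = 4*(g - 8)/(4*g + 3)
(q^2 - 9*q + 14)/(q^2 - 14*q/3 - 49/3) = 3*(q - 2)/(3*q + 7)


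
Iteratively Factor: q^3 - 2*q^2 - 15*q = (q - 5)*(q^2 + 3*q) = (q - 5)*(q + 3)*(q)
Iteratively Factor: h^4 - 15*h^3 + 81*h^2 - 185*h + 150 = (h - 5)*(h^3 - 10*h^2 + 31*h - 30) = (h - 5)^2*(h^2 - 5*h + 6) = (h - 5)^2*(h - 2)*(h - 3)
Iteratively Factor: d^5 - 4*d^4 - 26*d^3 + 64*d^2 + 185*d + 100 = (d - 5)*(d^4 + d^3 - 21*d^2 - 41*d - 20) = (d - 5)*(d + 1)*(d^3 - 21*d - 20) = (d - 5)*(d + 1)^2*(d^2 - d - 20) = (d - 5)^2*(d + 1)^2*(d + 4)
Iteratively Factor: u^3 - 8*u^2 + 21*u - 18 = (u - 3)*(u^2 - 5*u + 6) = (u - 3)^2*(u - 2)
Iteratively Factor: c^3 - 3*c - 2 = (c - 2)*(c^2 + 2*c + 1) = (c - 2)*(c + 1)*(c + 1)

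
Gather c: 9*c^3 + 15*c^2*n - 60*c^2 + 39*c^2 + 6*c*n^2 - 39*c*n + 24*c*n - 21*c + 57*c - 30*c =9*c^3 + c^2*(15*n - 21) + c*(6*n^2 - 15*n + 6)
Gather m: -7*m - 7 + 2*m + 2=-5*m - 5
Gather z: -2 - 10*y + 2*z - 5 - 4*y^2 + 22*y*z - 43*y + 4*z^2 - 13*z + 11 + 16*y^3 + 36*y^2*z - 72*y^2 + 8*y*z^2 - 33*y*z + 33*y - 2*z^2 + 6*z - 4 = 16*y^3 - 76*y^2 - 20*y + z^2*(8*y + 2) + z*(36*y^2 - 11*y - 5)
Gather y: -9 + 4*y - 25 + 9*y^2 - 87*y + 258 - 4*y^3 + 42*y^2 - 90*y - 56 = -4*y^3 + 51*y^2 - 173*y + 168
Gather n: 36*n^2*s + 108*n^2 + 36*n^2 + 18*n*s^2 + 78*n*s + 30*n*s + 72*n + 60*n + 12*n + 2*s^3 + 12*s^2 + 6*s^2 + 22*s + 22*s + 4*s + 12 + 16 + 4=n^2*(36*s + 144) + n*(18*s^2 + 108*s + 144) + 2*s^3 + 18*s^2 + 48*s + 32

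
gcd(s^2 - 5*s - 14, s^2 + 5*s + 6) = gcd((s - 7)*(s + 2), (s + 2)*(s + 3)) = s + 2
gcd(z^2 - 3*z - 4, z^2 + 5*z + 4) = z + 1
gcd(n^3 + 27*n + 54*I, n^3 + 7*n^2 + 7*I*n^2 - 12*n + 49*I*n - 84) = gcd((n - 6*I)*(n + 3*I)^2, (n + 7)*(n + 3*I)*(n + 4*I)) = n + 3*I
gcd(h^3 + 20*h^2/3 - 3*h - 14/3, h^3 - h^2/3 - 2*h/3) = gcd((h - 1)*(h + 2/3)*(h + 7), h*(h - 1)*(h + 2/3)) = h^2 - h/3 - 2/3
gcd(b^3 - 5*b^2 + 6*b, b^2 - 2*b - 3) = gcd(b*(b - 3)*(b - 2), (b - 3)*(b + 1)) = b - 3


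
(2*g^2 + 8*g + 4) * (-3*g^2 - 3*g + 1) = -6*g^4 - 30*g^3 - 34*g^2 - 4*g + 4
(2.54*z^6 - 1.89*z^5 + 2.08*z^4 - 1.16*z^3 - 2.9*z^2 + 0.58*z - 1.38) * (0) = 0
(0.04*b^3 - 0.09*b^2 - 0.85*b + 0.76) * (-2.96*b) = -0.1184*b^4 + 0.2664*b^3 + 2.516*b^2 - 2.2496*b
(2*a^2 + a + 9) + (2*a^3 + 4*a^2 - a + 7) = 2*a^3 + 6*a^2 + 16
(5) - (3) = 2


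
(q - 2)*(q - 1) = q^2 - 3*q + 2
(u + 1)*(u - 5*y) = u^2 - 5*u*y + u - 5*y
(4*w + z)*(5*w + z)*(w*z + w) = 20*w^3*z + 20*w^3 + 9*w^2*z^2 + 9*w^2*z + w*z^3 + w*z^2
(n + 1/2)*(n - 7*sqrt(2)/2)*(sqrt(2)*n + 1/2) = sqrt(2)*n^3 - 13*n^2/2 + sqrt(2)*n^2/2 - 13*n/4 - 7*sqrt(2)*n/4 - 7*sqrt(2)/8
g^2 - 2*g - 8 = (g - 4)*(g + 2)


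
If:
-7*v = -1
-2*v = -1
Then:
No Solution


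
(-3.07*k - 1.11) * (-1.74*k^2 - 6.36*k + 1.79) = 5.3418*k^3 + 21.4566*k^2 + 1.5643*k - 1.9869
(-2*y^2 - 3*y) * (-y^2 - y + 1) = 2*y^4 + 5*y^3 + y^2 - 3*y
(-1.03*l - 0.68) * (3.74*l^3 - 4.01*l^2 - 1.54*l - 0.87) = -3.8522*l^4 + 1.5871*l^3 + 4.313*l^2 + 1.9433*l + 0.5916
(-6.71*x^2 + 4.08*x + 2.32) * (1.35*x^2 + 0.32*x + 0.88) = -9.0585*x^4 + 3.3608*x^3 - 1.4672*x^2 + 4.3328*x + 2.0416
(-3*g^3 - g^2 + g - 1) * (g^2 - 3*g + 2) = -3*g^5 + 8*g^4 - 2*g^3 - 6*g^2 + 5*g - 2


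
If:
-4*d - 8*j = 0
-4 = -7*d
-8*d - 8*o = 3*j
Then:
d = 4/7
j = -2/7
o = -13/28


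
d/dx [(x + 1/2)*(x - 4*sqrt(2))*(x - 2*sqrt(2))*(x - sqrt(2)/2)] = 4*x^3 - 39*sqrt(2)*x^2/2 + 3*x^2/2 - 13*sqrt(2)*x/2 + 44*x - 8*sqrt(2) + 11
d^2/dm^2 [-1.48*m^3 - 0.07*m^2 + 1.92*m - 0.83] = -8.88*m - 0.14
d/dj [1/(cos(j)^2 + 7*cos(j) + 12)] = (2*cos(j) + 7)*sin(j)/(cos(j)^2 + 7*cos(j) + 12)^2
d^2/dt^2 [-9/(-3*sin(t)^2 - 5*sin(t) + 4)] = 9*(-36*sin(t)^4 - 45*sin(t)^3 - 19*sin(t)^2 + 70*sin(t) + 74)/(3*sin(t)^2 + 5*sin(t) - 4)^3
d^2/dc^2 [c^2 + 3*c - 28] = 2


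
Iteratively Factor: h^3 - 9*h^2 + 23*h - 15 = (h - 3)*(h^2 - 6*h + 5) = (h - 5)*(h - 3)*(h - 1)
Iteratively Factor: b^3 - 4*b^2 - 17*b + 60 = (b - 3)*(b^2 - b - 20) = (b - 5)*(b - 3)*(b + 4)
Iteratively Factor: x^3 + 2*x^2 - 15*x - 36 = (x - 4)*(x^2 + 6*x + 9) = (x - 4)*(x + 3)*(x + 3)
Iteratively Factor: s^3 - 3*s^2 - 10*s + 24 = (s - 4)*(s^2 + s - 6) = (s - 4)*(s - 2)*(s + 3)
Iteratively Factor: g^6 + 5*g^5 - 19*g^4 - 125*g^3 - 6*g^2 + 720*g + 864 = (g + 4)*(g^5 + g^4 - 23*g^3 - 33*g^2 + 126*g + 216) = (g + 3)*(g + 4)*(g^4 - 2*g^3 - 17*g^2 + 18*g + 72) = (g + 2)*(g + 3)*(g + 4)*(g^3 - 4*g^2 - 9*g + 36) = (g - 4)*(g + 2)*(g + 3)*(g + 4)*(g^2 - 9) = (g - 4)*(g + 2)*(g + 3)^2*(g + 4)*(g - 3)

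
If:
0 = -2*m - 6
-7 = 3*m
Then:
No Solution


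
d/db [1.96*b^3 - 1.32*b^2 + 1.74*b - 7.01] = 5.88*b^2 - 2.64*b + 1.74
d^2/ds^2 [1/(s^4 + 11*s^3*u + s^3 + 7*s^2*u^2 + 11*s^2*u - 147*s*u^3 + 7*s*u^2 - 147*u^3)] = 2*(-(6*s^2 + 33*s*u + 3*s + 7*u^2 + 11*u)*(s^4 + 11*s^3*u + s^3 + 7*s^2*u^2 + 11*s^2*u - 147*s*u^3 + 7*s*u^2 - 147*u^3) + (4*s^3 + 33*s^2*u + 3*s^2 + 14*s*u^2 + 22*s*u - 147*u^3 + 7*u^2)^2)/(s^4 + 11*s^3*u + s^3 + 7*s^2*u^2 + 11*s^2*u - 147*s*u^3 + 7*s*u^2 - 147*u^3)^3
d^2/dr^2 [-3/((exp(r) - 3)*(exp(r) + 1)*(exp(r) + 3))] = (-27*exp(5*r) - 33*exp(4*r) + 42*exp(3*r) - 162*exp(2*r) - 351*exp(r) + 243)*exp(r)/(exp(9*r) + 3*exp(8*r) - 24*exp(7*r) - 80*exp(6*r) + 162*exp(5*r) + 702*exp(4*r) - 1944*exp(2*r) - 2187*exp(r) - 729)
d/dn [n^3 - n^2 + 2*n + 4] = 3*n^2 - 2*n + 2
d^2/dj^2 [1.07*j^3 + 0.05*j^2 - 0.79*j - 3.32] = 6.42*j + 0.1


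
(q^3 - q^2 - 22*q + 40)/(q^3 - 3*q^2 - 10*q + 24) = (q + 5)/(q + 3)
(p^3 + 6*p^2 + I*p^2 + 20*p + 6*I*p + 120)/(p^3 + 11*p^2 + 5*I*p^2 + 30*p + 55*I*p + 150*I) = (p - 4*I)/(p + 5)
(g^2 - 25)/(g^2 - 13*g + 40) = (g + 5)/(g - 8)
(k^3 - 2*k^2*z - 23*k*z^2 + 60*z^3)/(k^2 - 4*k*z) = k + 2*z - 15*z^2/k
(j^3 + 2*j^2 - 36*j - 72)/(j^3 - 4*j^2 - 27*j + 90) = (j^2 + 8*j + 12)/(j^2 + 2*j - 15)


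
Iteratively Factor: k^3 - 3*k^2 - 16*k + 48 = (k - 4)*(k^2 + k - 12) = (k - 4)*(k + 4)*(k - 3)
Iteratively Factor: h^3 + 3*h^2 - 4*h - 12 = (h + 2)*(h^2 + h - 6) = (h - 2)*(h + 2)*(h + 3)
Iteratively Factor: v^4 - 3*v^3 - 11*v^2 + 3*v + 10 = (v - 1)*(v^3 - 2*v^2 - 13*v - 10) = (v - 1)*(v + 2)*(v^2 - 4*v - 5) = (v - 5)*(v - 1)*(v + 2)*(v + 1)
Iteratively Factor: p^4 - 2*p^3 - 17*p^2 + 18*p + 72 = (p + 3)*(p^3 - 5*p^2 - 2*p + 24) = (p - 3)*(p + 3)*(p^2 - 2*p - 8) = (p - 3)*(p + 2)*(p + 3)*(p - 4)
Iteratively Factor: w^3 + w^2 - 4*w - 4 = (w + 1)*(w^2 - 4) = (w + 1)*(w + 2)*(w - 2)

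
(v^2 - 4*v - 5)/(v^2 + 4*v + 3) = (v - 5)/(v + 3)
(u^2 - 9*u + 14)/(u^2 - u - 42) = (u - 2)/(u + 6)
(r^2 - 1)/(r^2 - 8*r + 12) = (r^2 - 1)/(r^2 - 8*r + 12)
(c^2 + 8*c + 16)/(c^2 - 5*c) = (c^2 + 8*c + 16)/(c*(c - 5))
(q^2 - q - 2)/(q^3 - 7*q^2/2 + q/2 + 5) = 2/(2*q - 5)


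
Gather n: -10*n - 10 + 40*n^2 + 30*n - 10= 40*n^2 + 20*n - 20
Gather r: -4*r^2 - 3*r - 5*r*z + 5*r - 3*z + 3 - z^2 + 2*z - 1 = -4*r^2 + r*(2 - 5*z) - z^2 - z + 2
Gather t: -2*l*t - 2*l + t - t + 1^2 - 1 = -2*l*t - 2*l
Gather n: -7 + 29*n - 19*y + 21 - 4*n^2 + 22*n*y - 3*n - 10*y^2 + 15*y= -4*n^2 + n*(22*y + 26) - 10*y^2 - 4*y + 14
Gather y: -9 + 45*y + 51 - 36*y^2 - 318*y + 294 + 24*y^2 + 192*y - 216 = -12*y^2 - 81*y + 120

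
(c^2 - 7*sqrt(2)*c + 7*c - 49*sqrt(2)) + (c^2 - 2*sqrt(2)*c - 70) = 2*c^2 - 9*sqrt(2)*c + 7*c - 70 - 49*sqrt(2)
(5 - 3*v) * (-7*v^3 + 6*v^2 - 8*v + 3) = 21*v^4 - 53*v^3 + 54*v^2 - 49*v + 15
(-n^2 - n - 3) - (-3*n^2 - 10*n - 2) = 2*n^2 + 9*n - 1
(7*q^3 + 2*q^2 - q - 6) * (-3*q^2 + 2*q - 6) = -21*q^5 + 8*q^4 - 35*q^3 + 4*q^2 - 6*q + 36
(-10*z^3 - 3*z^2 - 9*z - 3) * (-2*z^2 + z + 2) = 20*z^5 - 4*z^4 - 5*z^3 - 9*z^2 - 21*z - 6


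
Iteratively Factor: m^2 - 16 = (m - 4)*(m + 4)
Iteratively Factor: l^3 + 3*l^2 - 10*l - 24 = (l + 2)*(l^2 + l - 12) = (l + 2)*(l + 4)*(l - 3)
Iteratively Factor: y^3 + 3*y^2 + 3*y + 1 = (y + 1)*(y^2 + 2*y + 1) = (y + 1)^2*(y + 1)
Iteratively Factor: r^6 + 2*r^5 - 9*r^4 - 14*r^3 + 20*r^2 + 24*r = (r + 3)*(r^5 - r^4 - 6*r^3 + 4*r^2 + 8*r) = (r + 2)*(r + 3)*(r^4 - 3*r^3 + 4*r) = r*(r + 2)*(r + 3)*(r^3 - 3*r^2 + 4) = r*(r - 2)*(r + 2)*(r + 3)*(r^2 - r - 2) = r*(r - 2)*(r + 1)*(r + 2)*(r + 3)*(r - 2)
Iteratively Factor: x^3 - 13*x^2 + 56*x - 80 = (x - 4)*(x^2 - 9*x + 20) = (x - 4)^2*(x - 5)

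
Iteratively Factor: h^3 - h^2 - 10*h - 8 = (h + 1)*(h^2 - 2*h - 8) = (h + 1)*(h + 2)*(h - 4)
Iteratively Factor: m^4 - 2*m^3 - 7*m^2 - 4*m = (m + 1)*(m^3 - 3*m^2 - 4*m) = m*(m + 1)*(m^2 - 3*m - 4) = m*(m - 4)*(m + 1)*(m + 1)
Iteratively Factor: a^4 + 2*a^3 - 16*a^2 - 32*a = (a - 4)*(a^3 + 6*a^2 + 8*a) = (a - 4)*(a + 4)*(a^2 + 2*a) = a*(a - 4)*(a + 4)*(a + 2)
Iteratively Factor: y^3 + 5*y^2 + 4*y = (y)*(y^2 + 5*y + 4) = y*(y + 1)*(y + 4)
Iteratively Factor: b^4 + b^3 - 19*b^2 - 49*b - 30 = (b + 3)*(b^3 - 2*b^2 - 13*b - 10) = (b + 1)*(b + 3)*(b^2 - 3*b - 10) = (b + 1)*(b + 2)*(b + 3)*(b - 5)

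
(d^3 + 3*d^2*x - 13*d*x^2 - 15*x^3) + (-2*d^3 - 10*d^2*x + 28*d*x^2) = -d^3 - 7*d^2*x + 15*d*x^2 - 15*x^3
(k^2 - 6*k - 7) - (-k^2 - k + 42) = 2*k^2 - 5*k - 49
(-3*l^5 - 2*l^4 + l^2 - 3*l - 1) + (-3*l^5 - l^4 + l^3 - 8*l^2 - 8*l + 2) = -6*l^5 - 3*l^4 + l^3 - 7*l^2 - 11*l + 1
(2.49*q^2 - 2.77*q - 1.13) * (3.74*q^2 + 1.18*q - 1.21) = 9.3126*q^4 - 7.4216*q^3 - 10.5077*q^2 + 2.0183*q + 1.3673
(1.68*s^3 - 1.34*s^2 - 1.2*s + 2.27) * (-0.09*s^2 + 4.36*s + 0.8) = -0.1512*s^5 + 7.4454*s^4 - 4.3904*s^3 - 6.5083*s^2 + 8.9372*s + 1.816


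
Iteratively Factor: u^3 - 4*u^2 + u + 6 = (u - 3)*(u^2 - u - 2) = (u - 3)*(u + 1)*(u - 2)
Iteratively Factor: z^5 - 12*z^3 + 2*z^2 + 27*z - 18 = (z - 1)*(z^4 + z^3 - 11*z^2 - 9*z + 18) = (z - 3)*(z - 1)*(z^3 + 4*z^2 + z - 6) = (z - 3)*(z - 1)*(z + 2)*(z^2 + 2*z - 3) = (z - 3)*(z - 1)*(z + 2)*(z + 3)*(z - 1)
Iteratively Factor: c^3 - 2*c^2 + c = (c - 1)*(c^2 - c) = c*(c - 1)*(c - 1)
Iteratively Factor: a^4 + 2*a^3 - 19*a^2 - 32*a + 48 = (a - 4)*(a^3 + 6*a^2 + 5*a - 12) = (a - 4)*(a + 4)*(a^2 + 2*a - 3) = (a - 4)*(a - 1)*(a + 4)*(a + 3)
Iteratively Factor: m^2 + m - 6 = (m - 2)*(m + 3)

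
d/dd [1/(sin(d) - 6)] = -cos(d)/(sin(d) - 6)^2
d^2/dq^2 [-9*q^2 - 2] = -18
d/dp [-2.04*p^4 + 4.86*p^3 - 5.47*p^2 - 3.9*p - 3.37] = -8.16*p^3 + 14.58*p^2 - 10.94*p - 3.9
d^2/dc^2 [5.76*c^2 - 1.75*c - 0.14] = 11.5200000000000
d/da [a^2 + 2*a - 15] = 2*a + 2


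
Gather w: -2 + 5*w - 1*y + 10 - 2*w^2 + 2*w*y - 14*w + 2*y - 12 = -2*w^2 + w*(2*y - 9) + y - 4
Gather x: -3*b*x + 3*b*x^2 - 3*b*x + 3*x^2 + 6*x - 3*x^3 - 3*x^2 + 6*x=3*b*x^2 - 3*x^3 + x*(12 - 6*b)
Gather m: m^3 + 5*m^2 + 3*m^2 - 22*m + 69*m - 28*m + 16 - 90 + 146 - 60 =m^3 + 8*m^2 + 19*m + 12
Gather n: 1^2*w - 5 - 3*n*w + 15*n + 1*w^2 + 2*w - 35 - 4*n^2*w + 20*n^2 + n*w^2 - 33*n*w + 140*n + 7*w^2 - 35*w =n^2*(20 - 4*w) + n*(w^2 - 36*w + 155) + 8*w^2 - 32*w - 40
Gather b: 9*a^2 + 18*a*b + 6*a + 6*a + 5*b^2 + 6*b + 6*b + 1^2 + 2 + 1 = 9*a^2 + 12*a + 5*b^2 + b*(18*a + 12) + 4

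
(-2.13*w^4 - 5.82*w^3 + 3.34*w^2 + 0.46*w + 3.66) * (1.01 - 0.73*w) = 1.5549*w^5 + 2.0973*w^4 - 8.3164*w^3 + 3.0376*w^2 - 2.2072*w + 3.6966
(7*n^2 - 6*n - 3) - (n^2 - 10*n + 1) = 6*n^2 + 4*n - 4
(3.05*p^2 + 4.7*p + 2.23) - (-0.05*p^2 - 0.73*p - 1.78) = 3.1*p^2 + 5.43*p + 4.01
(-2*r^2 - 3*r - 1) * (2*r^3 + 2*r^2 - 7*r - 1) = -4*r^5 - 10*r^4 + 6*r^3 + 21*r^2 + 10*r + 1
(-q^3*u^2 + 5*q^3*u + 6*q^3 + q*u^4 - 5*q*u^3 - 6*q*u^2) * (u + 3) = -q^3*u^3 + 2*q^3*u^2 + 21*q^3*u + 18*q^3 + q*u^5 - 2*q*u^4 - 21*q*u^3 - 18*q*u^2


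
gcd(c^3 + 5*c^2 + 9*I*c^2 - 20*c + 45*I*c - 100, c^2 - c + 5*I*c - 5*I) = c + 5*I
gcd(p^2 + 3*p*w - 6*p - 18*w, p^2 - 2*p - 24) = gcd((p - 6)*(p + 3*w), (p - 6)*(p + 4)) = p - 6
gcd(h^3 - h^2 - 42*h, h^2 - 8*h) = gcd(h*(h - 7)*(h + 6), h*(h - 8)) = h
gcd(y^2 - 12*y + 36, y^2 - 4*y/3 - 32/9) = 1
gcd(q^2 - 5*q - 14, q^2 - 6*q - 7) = q - 7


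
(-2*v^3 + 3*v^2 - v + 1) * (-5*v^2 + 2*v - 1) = 10*v^5 - 19*v^4 + 13*v^3 - 10*v^2 + 3*v - 1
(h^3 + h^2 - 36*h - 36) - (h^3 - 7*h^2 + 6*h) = 8*h^2 - 42*h - 36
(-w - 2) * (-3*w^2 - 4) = 3*w^3 + 6*w^2 + 4*w + 8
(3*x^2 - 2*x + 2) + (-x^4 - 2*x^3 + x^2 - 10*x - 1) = -x^4 - 2*x^3 + 4*x^2 - 12*x + 1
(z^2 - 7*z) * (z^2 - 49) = z^4 - 7*z^3 - 49*z^2 + 343*z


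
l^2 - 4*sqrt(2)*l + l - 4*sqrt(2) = (l + 1)*(l - 4*sqrt(2))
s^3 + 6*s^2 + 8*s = s*(s + 2)*(s + 4)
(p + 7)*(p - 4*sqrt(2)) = p^2 - 4*sqrt(2)*p + 7*p - 28*sqrt(2)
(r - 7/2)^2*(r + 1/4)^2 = r^4 - 13*r^3/2 + 141*r^2/16 + 91*r/16 + 49/64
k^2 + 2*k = k*(k + 2)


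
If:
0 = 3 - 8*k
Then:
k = 3/8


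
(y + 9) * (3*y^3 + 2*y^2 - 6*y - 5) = 3*y^4 + 29*y^3 + 12*y^2 - 59*y - 45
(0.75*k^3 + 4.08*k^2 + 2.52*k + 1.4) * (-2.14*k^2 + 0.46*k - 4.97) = -1.605*k^5 - 8.3862*k^4 - 7.2435*k^3 - 22.1144*k^2 - 11.8804*k - 6.958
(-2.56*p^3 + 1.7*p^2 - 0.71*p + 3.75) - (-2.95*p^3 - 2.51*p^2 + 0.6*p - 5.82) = 0.39*p^3 + 4.21*p^2 - 1.31*p + 9.57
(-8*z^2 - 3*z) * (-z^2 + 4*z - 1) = 8*z^4 - 29*z^3 - 4*z^2 + 3*z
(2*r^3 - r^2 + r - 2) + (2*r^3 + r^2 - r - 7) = 4*r^3 - 9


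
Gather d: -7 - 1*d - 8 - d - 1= -2*d - 16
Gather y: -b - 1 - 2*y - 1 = -b - 2*y - 2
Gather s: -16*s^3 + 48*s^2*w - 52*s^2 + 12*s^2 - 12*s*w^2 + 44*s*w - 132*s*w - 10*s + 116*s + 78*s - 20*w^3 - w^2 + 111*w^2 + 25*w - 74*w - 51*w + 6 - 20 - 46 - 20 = -16*s^3 + s^2*(48*w - 40) + s*(-12*w^2 - 88*w + 184) - 20*w^3 + 110*w^2 - 100*w - 80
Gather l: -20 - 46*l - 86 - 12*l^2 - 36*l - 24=-12*l^2 - 82*l - 130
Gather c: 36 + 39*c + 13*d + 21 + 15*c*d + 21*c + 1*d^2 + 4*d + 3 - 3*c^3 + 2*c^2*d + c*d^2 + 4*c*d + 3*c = -3*c^3 + 2*c^2*d + c*(d^2 + 19*d + 63) + d^2 + 17*d + 60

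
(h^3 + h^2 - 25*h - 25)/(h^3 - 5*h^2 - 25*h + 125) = (h + 1)/(h - 5)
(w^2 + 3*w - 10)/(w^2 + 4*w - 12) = (w + 5)/(w + 6)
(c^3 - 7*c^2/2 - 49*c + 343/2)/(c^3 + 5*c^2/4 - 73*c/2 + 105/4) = 2*(2*c^2 - 21*c + 49)/(4*c^2 - 23*c + 15)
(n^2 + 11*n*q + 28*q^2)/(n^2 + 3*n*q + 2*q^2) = (n^2 + 11*n*q + 28*q^2)/(n^2 + 3*n*q + 2*q^2)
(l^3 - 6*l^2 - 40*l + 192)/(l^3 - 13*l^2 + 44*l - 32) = (l + 6)/(l - 1)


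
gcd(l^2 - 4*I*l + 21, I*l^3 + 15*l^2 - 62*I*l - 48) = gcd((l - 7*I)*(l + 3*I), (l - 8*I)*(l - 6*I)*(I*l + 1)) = 1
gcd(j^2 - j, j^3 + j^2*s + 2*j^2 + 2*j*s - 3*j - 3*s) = j - 1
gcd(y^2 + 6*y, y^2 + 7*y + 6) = y + 6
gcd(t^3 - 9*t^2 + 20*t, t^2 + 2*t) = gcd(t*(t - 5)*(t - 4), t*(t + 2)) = t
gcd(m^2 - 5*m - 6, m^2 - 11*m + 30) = m - 6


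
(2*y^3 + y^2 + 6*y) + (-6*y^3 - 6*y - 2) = -4*y^3 + y^2 - 2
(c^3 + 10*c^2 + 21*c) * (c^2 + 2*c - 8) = c^5 + 12*c^4 + 33*c^3 - 38*c^2 - 168*c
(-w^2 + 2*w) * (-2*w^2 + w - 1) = 2*w^4 - 5*w^3 + 3*w^2 - 2*w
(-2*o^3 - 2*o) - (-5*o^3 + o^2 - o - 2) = 3*o^3 - o^2 - o + 2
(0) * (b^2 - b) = 0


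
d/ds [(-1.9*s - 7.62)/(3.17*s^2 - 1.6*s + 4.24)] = (6.023*s^2 + 48.3108*s - 20.248)/(10.0489*s^4 - 10.144*s^3 + 29.4416*s^2 - 13.568*s + 17.9776)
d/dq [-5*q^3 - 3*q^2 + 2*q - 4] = -15*q^2 - 6*q + 2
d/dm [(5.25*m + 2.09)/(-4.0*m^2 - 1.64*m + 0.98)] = (21.0*m^2 + 16.72*m + 8.5726)/(16.0*m^4 + 13.12*m^3 - 5.1504*m^2 - 3.2144*m + 0.9604)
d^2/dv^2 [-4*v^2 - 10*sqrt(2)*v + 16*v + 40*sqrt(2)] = -8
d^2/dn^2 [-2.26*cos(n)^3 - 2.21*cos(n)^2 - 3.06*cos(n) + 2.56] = 4.755*cos(n) + 4.42*cos(2*n) + 5.085*cos(3*n)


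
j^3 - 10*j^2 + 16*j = j*(j - 8)*(j - 2)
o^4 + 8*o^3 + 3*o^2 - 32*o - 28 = (o - 2)*(o + 1)*(o + 2)*(o + 7)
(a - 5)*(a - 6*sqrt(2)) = a^2 - 6*sqrt(2)*a - 5*a + 30*sqrt(2)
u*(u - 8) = u^2 - 8*u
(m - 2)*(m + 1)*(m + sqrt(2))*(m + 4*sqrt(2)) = m^4 - m^3 + 5*sqrt(2)*m^3 - 5*sqrt(2)*m^2 + 6*m^2 - 10*sqrt(2)*m - 8*m - 16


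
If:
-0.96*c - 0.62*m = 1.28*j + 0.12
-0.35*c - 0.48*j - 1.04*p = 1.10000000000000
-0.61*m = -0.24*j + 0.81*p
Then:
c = -27.2822551499819*p - 22.3035778821829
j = 17.7266443801952*p + 13.971358872425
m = 5.64654860860137*p + 5.4969280809541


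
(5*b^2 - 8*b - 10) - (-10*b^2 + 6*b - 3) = 15*b^2 - 14*b - 7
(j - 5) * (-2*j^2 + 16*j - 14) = -2*j^3 + 26*j^2 - 94*j + 70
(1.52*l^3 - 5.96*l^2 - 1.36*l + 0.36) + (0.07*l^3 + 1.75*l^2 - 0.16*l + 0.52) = 1.59*l^3 - 4.21*l^2 - 1.52*l + 0.88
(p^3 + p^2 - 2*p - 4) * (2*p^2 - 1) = 2*p^5 + 2*p^4 - 5*p^3 - 9*p^2 + 2*p + 4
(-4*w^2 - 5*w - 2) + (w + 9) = -4*w^2 - 4*w + 7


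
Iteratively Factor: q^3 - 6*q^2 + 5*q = (q - 1)*(q^2 - 5*q) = (q - 5)*(q - 1)*(q)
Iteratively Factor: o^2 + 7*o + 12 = (o + 3)*(o + 4)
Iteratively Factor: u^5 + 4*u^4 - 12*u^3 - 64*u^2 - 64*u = (u + 2)*(u^4 + 2*u^3 - 16*u^2 - 32*u) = (u - 4)*(u + 2)*(u^3 + 6*u^2 + 8*u) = u*(u - 4)*(u + 2)*(u^2 + 6*u + 8) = u*(u - 4)*(u + 2)^2*(u + 4)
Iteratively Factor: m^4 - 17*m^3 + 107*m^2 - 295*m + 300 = (m - 4)*(m^3 - 13*m^2 + 55*m - 75) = (m - 5)*(m - 4)*(m^2 - 8*m + 15) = (m - 5)*(m - 4)*(m - 3)*(m - 5)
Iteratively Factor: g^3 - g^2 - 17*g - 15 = (g - 5)*(g^2 + 4*g + 3) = (g - 5)*(g + 1)*(g + 3)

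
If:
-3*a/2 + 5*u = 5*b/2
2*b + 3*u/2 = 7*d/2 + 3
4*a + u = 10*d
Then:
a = 103*u/52 - 15/13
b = 211*u/260 + 9/13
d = 58*u/65 - 6/13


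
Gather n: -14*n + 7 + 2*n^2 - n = 2*n^2 - 15*n + 7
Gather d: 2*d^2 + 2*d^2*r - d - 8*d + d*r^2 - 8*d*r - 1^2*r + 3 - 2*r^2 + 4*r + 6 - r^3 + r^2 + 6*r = d^2*(2*r + 2) + d*(r^2 - 8*r - 9) - r^3 - r^2 + 9*r + 9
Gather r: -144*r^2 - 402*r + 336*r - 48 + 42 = -144*r^2 - 66*r - 6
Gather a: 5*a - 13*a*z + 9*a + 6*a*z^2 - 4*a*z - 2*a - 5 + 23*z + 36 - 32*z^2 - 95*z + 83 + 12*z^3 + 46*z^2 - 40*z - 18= a*(6*z^2 - 17*z + 12) + 12*z^3 + 14*z^2 - 112*z + 96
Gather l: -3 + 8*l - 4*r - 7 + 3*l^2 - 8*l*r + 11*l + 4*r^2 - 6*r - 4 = 3*l^2 + l*(19 - 8*r) + 4*r^2 - 10*r - 14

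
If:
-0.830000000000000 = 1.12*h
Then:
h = -0.74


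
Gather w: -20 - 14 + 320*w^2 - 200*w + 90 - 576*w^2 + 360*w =-256*w^2 + 160*w + 56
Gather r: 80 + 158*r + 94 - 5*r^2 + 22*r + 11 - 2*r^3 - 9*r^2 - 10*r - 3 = -2*r^3 - 14*r^2 + 170*r + 182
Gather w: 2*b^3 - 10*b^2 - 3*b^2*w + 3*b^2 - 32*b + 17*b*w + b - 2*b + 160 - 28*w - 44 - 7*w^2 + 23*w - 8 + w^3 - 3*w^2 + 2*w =2*b^3 - 7*b^2 - 33*b + w^3 - 10*w^2 + w*(-3*b^2 + 17*b - 3) + 108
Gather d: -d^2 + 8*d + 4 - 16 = -d^2 + 8*d - 12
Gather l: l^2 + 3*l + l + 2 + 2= l^2 + 4*l + 4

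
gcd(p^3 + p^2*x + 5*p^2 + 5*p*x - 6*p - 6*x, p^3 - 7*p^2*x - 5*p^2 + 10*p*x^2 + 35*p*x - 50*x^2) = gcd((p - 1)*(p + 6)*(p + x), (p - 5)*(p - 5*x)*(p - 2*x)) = 1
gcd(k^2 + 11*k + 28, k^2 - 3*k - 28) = k + 4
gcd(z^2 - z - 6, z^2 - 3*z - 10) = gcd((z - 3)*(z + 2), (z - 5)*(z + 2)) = z + 2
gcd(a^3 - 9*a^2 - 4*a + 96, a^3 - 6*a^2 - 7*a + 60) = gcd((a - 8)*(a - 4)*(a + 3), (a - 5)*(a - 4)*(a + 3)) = a^2 - a - 12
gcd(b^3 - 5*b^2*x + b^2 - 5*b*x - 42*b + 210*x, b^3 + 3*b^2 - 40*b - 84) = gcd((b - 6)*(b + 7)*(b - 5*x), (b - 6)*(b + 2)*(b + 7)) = b^2 + b - 42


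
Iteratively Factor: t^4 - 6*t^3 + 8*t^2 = (t)*(t^3 - 6*t^2 + 8*t) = t^2*(t^2 - 6*t + 8) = t^2*(t - 2)*(t - 4)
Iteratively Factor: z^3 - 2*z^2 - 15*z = (z - 5)*(z^2 + 3*z) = z*(z - 5)*(z + 3)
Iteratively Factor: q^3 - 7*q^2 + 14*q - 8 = (q - 2)*(q^2 - 5*q + 4) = (q - 2)*(q - 1)*(q - 4)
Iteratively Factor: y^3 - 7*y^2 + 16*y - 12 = (y - 2)*(y^2 - 5*y + 6) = (y - 2)^2*(y - 3)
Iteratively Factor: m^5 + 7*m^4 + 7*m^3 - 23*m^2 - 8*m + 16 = (m + 1)*(m^4 + 6*m^3 + m^2 - 24*m + 16) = (m - 1)*(m + 1)*(m^3 + 7*m^2 + 8*m - 16) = (m - 1)*(m + 1)*(m + 4)*(m^2 + 3*m - 4) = (m - 1)*(m + 1)*(m + 4)^2*(m - 1)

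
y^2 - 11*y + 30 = (y - 6)*(y - 5)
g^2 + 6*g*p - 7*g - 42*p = (g - 7)*(g + 6*p)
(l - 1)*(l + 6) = l^2 + 5*l - 6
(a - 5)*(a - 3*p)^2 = a^3 - 6*a^2*p - 5*a^2 + 9*a*p^2 + 30*a*p - 45*p^2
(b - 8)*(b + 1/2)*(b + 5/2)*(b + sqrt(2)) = b^4 - 5*b^3 + sqrt(2)*b^3 - 91*b^2/4 - 5*sqrt(2)*b^2 - 91*sqrt(2)*b/4 - 10*b - 10*sqrt(2)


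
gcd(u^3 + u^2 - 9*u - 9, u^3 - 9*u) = u^2 - 9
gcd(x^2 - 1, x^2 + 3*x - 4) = x - 1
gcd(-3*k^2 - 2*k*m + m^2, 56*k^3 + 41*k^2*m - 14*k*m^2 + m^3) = k + m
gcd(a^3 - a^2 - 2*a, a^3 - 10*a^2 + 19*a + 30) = a + 1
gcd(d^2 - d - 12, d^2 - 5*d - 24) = d + 3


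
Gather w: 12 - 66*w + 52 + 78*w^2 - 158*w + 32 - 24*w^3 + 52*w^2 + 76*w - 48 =-24*w^3 + 130*w^2 - 148*w + 48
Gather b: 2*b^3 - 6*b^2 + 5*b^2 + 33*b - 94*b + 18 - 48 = 2*b^3 - b^2 - 61*b - 30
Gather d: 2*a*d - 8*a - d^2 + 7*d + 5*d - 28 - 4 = -8*a - d^2 + d*(2*a + 12) - 32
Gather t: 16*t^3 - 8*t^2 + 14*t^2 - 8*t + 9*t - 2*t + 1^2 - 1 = 16*t^3 + 6*t^2 - t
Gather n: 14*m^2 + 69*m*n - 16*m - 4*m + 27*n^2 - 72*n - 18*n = 14*m^2 - 20*m + 27*n^2 + n*(69*m - 90)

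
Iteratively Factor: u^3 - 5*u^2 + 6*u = (u - 2)*(u^2 - 3*u) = u*(u - 2)*(u - 3)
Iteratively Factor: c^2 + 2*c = (c)*(c + 2)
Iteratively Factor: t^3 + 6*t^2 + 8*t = (t)*(t^2 + 6*t + 8) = t*(t + 2)*(t + 4)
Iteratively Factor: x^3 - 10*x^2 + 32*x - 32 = (x - 2)*(x^2 - 8*x + 16) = (x - 4)*(x - 2)*(x - 4)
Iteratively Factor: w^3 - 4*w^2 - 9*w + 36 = (w - 4)*(w^2 - 9) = (w - 4)*(w - 3)*(w + 3)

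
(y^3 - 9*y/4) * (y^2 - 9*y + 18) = y^5 - 9*y^4 + 63*y^3/4 + 81*y^2/4 - 81*y/2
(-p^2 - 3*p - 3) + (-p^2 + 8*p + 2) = -2*p^2 + 5*p - 1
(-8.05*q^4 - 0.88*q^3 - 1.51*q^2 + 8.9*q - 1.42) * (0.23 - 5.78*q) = 46.529*q^5 + 3.2349*q^4 + 8.5254*q^3 - 51.7893*q^2 + 10.2546*q - 0.3266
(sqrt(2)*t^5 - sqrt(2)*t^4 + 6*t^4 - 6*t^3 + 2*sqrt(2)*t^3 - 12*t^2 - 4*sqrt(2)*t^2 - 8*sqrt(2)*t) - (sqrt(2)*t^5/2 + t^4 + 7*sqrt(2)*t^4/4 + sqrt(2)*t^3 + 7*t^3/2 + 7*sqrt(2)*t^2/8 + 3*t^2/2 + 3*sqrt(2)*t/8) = sqrt(2)*t^5/2 - 11*sqrt(2)*t^4/4 + 5*t^4 - 19*t^3/2 + sqrt(2)*t^3 - 27*t^2/2 - 39*sqrt(2)*t^2/8 - 67*sqrt(2)*t/8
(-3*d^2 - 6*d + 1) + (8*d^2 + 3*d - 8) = 5*d^2 - 3*d - 7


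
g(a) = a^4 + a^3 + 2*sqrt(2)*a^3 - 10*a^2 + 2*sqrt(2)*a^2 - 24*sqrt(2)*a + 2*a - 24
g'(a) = 4*a^3 + 3*a^2 + 6*sqrt(2)*a^2 - 20*a + 4*sqrt(2)*a - 24*sqrt(2) + 2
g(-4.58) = 44.06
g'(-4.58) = -109.62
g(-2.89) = -14.24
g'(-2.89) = 8.89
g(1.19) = -63.71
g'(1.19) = -26.00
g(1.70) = -71.86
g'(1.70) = -3.48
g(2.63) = -40.12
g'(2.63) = 82.54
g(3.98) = 227.55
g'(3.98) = 345.08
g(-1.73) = -1.07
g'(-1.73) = 6.54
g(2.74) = -30.24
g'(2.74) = 97.27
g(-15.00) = 36545.57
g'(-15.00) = -10732.61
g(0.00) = -24.00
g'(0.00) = -31.94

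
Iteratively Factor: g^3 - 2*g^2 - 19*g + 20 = (g - 1)*(g^2 - g - 20) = (g - 1)*(g + 4)*(g - 5)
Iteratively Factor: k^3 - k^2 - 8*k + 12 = (k + 3)*(k^2 - 4*k + 4) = (k - 2)*(k + 3)*(k - 2)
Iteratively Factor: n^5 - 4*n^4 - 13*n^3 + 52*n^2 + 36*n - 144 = (n - 4)*(n^4 - 13*n^2 + 36) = (n - 4)*(n - 2)*(n^3 + 2*n^2 - 9*n - 18) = (n - 4)*(n - 2)*(n + 3)*(n^2 - n - 6) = (n - 4)*(n - 2)*(n + 2)*(n + 3)*(n - 3)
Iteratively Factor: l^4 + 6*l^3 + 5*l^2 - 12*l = (l + 4)*(l^3 + 2*l^2 - 3*l) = l*(l + 4)*(l^2 + 2*l - 3) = l*(l + 3)*(l + 4)*(l - 1)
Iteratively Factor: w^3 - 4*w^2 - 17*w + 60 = (w - 5)*(w^2 + w - 12) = (w - 5)*(w - 3)*(w + 4)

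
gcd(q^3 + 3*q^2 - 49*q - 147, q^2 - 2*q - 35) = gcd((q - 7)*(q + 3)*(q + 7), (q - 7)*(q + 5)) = q - 7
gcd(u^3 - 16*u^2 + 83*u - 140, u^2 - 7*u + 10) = u - 5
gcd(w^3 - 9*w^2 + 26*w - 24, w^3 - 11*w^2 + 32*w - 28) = w - 2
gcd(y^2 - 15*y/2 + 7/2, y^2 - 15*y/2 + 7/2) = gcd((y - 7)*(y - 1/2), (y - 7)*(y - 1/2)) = y^2 - 15*y/2 + 7/2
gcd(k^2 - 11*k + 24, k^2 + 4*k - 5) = 1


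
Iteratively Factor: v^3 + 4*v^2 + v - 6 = (v + 2)*(v^2 + 2*v - 3) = (v + 2)*(v + 3)*(v - 1)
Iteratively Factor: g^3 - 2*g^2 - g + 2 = (g - 1)*(g^2 - g - 2) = (g - 2)*(g - 1)*(g + 1)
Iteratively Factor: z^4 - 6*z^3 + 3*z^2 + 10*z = (z)*(z^3 - 6*z^2 + 3*z + 10) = z*(z - 2)*(z^2 - 4*z - 5) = z*(z - 5)*(z - 2)*(z + 1)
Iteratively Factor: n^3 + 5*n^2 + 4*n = (n + 4)*(n^2 + n) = n*(n + 4)*(n + 1)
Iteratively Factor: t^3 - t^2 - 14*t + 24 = (t - 3)*(t^2 + 2*t - 8) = (t - 3)*(t + 4)*(t - 2)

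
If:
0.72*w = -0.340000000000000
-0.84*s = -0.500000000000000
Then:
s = 0.60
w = -0.47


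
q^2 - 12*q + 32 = (q - 8)*(q - 4)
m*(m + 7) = m^2 + 7*m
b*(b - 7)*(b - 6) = b^3 - 13*b^2 + 42*b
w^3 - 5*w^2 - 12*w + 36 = (w - 6)*(w - 2)*(w + 3)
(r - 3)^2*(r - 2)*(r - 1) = r^4 - 9*r^3 + 29*r^2 - 39*r + 18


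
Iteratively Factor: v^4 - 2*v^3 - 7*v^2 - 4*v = (v + 1)*(v^3 - 3*v^2 - 4*v) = (v + 1)^2*(v^2 - 4*v) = (v - 4)*(v + 1)^2*(v)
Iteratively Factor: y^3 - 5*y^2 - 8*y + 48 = (y + 3)*(y^2 - 8*y + 16) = (y - 4)*(y + 3)*(y - 4)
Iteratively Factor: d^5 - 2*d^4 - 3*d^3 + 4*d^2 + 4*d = (d + 1)*(d^4 - 3*d^3 + 4*d) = (d - 2)*(d + 1)*(d^3 - d^2 - 2*d) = (d - 2)^2*(d + 1)*(d^2 + d) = (d - 2)^2*(d + 1)^2*(d)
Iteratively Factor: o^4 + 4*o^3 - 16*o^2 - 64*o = (o)*(o^3 + 4*o^2 - 16*o - 64) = o*(o + 4)*(o^2 - 16) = o*(o - 4)*(o + 4)*(o + 4)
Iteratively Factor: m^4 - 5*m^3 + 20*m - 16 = (m - 4)*(m^3 - m^2 - 4*m + 4) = (m - 4)*(m - 1)*(m^2 - 4) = (m - 4)*(m - 2)*(m - 1)*(m + 2)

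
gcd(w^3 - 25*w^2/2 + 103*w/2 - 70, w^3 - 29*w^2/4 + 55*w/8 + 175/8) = w^2 - 17*w/2 + 35/2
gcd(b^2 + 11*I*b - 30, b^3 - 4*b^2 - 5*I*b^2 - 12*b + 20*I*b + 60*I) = 1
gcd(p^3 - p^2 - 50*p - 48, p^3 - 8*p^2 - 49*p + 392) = p - 8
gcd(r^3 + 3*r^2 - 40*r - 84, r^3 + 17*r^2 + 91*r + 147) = r + 7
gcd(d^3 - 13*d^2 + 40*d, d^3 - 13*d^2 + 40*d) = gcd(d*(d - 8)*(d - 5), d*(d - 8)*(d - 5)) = d^3 - 13*d^2 + 40*d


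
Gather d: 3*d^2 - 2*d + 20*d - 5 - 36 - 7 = 3*d^2 + 18*d - 48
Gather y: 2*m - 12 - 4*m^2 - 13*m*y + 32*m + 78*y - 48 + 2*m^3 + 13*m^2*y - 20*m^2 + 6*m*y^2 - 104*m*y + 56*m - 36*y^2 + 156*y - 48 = 2*m^3 - 24*m^2 + 90*m + y^2*(6*m - 36) + y*(13*m^2 - 117*m + 234) - 108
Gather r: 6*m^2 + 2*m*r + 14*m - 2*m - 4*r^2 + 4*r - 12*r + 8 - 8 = 6*m^2 + 12*m - 4*r^2 + r*(2*m - 8)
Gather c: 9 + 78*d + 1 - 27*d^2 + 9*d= -27*d^2 + 87*d + 10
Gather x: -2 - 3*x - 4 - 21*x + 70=64 - 24*x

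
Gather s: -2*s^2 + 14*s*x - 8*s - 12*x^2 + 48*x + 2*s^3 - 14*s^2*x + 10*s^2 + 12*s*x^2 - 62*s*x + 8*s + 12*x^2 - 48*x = 2*s^3 + s^2*(8 - 14*x) + s*(12*x^2 - 48*x)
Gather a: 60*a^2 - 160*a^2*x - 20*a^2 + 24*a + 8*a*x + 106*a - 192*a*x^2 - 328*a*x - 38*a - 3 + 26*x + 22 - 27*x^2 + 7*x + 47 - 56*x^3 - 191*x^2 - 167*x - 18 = a^2*(40 - 160*x) + a*(-192*x^2 - 320*x + 92) - 56*x^3 - 218*x^2 - 134*x + 48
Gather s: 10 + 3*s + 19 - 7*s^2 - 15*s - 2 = -7*s^2 - 12*s + 27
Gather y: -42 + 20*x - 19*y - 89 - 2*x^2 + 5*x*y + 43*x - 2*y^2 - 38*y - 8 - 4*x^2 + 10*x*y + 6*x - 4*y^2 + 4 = -6*x^2 + 69*x - 6*y^2 + y*(15*x - 57) - 135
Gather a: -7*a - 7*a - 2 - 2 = -14*a - 4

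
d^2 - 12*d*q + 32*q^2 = (d - 8*q)*(d - 4*q)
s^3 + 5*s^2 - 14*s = s*(s - 2)*(s + 7)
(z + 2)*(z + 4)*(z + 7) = z^3 + 13*z^2 + 50*z + 56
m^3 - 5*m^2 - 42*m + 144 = (m - 8)*(m - 3)*(m + 6)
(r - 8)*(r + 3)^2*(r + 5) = r^4 + 3*r^3 - 49*r^2 - 267*r - 360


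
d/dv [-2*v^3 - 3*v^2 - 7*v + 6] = -6*v^2 - 6*v - 7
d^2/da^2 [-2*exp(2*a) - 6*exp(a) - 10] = (-8*exp(a) - 6)*exp(a)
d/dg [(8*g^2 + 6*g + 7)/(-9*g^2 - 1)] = 2*(27*g^2 + 55*g - 3)/(81*g^4 + 18*g^2 + 1)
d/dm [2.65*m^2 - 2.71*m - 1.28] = 5.3*m - 2.71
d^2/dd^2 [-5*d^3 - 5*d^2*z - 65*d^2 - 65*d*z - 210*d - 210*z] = -30*d - 10*z - 130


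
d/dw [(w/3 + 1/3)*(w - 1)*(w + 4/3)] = w^2 + 8*w/9 - 1/3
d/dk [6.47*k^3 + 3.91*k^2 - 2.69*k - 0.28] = 19.41*k^2 + 7.82*k - 2.69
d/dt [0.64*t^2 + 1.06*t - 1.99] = 1.28*t + 1.06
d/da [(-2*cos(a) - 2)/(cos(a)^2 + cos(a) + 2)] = 2*(sin(a)^2 - 2*cos(a))*sin(a)/(cos(a)^2 + cos(a) + 2)^2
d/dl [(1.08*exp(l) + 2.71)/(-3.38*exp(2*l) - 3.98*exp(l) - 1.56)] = (3.6504*exp(2*l) + 18.3196*exp(l) + 9.101)*exp(l)/(11.4244*exp(4*l) + 26.9048*exp(3*l) + 26.386*exp(2*l) + 12.4176*exp(l) + 2.4336)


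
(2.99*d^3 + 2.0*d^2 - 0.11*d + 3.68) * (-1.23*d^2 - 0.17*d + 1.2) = -3.6777*d^5 - 2.9683*d^4 + 3.3833*d^3 - 2.1077*d^2 - 0.7576*d + 4.416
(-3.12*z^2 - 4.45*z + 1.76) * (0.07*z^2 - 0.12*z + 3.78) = -0.2184*z^4 + 0.0629*z^3 - 11.1364*z^2 - 17.0322*z + 6.6528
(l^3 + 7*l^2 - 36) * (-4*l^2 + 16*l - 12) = -4*l^5 - 12*l^4 + 100*l^3 + 60*l^2 - 576*l + 432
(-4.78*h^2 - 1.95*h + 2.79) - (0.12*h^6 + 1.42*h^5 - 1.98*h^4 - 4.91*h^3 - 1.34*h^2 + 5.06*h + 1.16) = -0.12*h^6 - 1.42*h^5 + 1.98*h^4 + 4.91*h^3 - 3.44*h^2 - 7.01*h + 1.63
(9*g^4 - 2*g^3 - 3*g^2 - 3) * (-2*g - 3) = -18*g^5 - 23*g^4 + 12*g^3 + 9*g^2 + 6*g + 9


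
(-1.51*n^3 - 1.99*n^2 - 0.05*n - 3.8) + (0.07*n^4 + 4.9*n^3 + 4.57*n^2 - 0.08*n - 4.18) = 0.07*n^4 + 3.39*n^3 + 2.58*n^2 - 0.13*n - 7.98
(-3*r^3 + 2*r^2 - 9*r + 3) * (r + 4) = -3*r^4 - 10*r^3 - r^2 - 33*r + 12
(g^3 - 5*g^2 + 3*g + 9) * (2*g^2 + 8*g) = 2*g^5 - 2*g^4 - 34*g^3 + 42*g^2 + 72*g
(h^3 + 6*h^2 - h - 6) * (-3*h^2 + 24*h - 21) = -3*h^5 + 6*h^4 + 126*h^3 - 132*h^2 - 123*h + 126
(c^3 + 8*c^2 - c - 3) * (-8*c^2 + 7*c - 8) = -8*c^5 - 57*c^4 + 56*c^3 - 47*c^2 - 13*c + 24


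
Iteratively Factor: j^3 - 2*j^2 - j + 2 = (j + 1)*(j^2 - 3*j + 2) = (j - 2)*(j + 1)*(j - 1)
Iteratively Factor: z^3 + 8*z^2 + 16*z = (z)*(z^2 + 8*z + 16) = z*(z + 4)*(z + 4)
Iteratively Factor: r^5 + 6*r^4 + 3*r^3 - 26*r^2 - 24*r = (r + 4)*(r^4 + 2*r^3 - 5*r^2 - 6*r) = r*(r + 4)*(r^3 + 2*r^2 - 5*r - 6) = r*(r + 3)*(r + 4)*(r^2 - r - 2) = r*(r - 2)*(r + 3)*(r + 4)*(r + 1)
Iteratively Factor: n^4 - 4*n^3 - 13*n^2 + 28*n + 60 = (n - 5)*(n^3 + n^2 - 8*n - 12) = (n - 5)*(n - 3)*(n^2 + 4*n + 4) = (n - 5)*(n - 3)*(n + 2)*(n + 2)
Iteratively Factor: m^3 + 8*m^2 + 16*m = (m + 4)*(m^2 + 4*m) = (m + 4)^2*(m)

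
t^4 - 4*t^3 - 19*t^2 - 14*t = t*(t - 7)*(t + 1)*(t + 2)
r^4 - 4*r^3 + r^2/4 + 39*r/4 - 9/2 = (r - 3)*(r - 2)*(r - 1/2)*(r + 3/2)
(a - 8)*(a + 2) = a^2 - 6*a - 16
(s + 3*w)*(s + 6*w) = s^2 + 9*s*w + 18*w^2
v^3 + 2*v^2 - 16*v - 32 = (v - 4)*(v + 2)*(v + 4)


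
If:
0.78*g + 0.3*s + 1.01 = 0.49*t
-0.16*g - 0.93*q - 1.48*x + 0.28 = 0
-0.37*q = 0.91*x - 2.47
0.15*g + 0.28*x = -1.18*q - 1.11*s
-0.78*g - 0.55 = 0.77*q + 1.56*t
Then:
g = -1.49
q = -10.66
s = 9.75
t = 5.65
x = 7.05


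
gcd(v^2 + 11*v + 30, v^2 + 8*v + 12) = v + 6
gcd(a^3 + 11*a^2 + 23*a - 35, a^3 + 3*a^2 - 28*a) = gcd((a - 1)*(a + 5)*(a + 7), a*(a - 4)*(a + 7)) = a + 7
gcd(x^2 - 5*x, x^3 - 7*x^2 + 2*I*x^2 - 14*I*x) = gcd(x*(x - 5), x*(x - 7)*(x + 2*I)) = x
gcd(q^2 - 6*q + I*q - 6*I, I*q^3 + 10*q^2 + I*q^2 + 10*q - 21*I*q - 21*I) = 1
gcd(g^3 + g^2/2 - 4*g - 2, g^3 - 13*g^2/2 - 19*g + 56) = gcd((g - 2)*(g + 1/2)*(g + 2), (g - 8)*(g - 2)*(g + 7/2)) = g - 2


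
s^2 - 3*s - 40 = (s - 8)*(s + 5)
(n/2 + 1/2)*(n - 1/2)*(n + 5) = n^3/2 + 11*n^2/4 + n - 5/4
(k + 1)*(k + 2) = k^2 + 3*k + 2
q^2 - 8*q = q*(q - 8)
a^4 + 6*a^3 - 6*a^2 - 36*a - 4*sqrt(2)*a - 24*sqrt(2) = (a + 6)*(a - 2*sqrt(2))*(a + sqrt(2))^2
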